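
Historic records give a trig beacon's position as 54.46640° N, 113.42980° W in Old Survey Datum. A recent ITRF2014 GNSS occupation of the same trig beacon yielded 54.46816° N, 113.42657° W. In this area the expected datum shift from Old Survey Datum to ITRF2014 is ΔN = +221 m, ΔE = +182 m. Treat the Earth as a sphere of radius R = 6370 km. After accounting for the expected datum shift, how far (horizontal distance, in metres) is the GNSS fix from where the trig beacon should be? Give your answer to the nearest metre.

37 m

Observed coordinate differences: Δφ = +0.00176°, Δλ = +0.00323°.
Converting to metres (1° lat = 111177 m, cos φ = 0.581180): observed ΔN = 195.7 m, observed ΔE = 208.7 m.
Subtracting the expected shift leaves a residual of 195.7 − (221) = -25.3 m north and 208.7 − (182) = 26.7 m east.
Residual distance = √((-25.3)² + 26.7²) = 36.8 m.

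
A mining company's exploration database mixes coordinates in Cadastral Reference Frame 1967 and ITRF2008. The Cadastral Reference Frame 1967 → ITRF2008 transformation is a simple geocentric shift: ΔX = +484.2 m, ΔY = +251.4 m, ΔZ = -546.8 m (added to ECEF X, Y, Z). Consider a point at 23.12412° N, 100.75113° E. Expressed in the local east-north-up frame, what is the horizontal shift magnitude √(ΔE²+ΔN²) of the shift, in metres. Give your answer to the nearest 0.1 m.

769.2 m

The local east axis at (φ, λ) is (−sin λ, cos λ, 0), so ΔE = −sin(100.75113°)·484.2 + cos(100.75113°)·251.4 = -522.60 m.
The local north axis is (−sin φ cos λ, −sin φ sin λ, cos φ), giving ΔN = 35.473 − 96.998 − 502.868 = -564.39 m.
Horizontal magnitude = √(ΔE² + ΔN²) = √((-522.60)² + (-564.39)²) = 769.19 m.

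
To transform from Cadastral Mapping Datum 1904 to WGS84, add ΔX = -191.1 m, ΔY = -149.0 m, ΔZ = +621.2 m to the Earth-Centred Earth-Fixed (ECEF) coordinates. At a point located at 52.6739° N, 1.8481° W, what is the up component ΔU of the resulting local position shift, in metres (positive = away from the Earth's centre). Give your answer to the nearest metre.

At φ = 52.6739°, λ = -1.8481°: sin φ = 0.795197, cos φ = 0.606351, sin λ = -0.032250, cos λ = 0.999480.
ΔU = cos φ cos λ·ΔX + cos φ sin λ·ΔY + sin φ·ΔZ = (0.606351)(0.999480)(-191.1) + (0.606351)(-0.032250)(-149.0) + (0.795197)(621.2) = 381.08 m.

ΔU = 381 m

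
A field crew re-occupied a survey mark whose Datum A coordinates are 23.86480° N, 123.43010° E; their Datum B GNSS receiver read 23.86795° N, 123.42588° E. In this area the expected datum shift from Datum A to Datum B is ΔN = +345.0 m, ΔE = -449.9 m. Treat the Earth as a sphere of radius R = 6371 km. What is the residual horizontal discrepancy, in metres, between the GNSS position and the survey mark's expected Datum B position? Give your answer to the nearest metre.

Observed coordinate differences: Δφ = +0.00315°, Δλ = -0.00422°.
Converting to metres (1° lat = 111195 m, cos φ = 0.914503): observed ΔN = 350.3 m, observed ΔE = -429.1 m.
Subtracting the expected shift leaves a residual of 350.3 − (345.0) = 5.3 m north and -429.1 − (-449.9) = 20.8 m east.
Residual distance = √(5.3² + 20.8²) = 21.4 m.

21 m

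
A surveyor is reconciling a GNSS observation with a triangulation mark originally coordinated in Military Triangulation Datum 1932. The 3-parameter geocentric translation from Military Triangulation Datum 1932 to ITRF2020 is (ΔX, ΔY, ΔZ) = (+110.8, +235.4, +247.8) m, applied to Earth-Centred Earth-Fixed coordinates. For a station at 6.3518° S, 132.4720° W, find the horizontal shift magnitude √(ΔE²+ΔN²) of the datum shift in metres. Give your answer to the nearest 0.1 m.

232.0 m

At φ = -6.3518°, λ = -132.4720°: sin φ = -0.110633, cos φ = 0.993861, sin λ = -0.737607, cos λ = -0.675230.
ΔE = −sin λ·ΔX + cos λ·ΔY = −(-0.737607)·(110.8) + (-0.675230)·(235.4) = -77.22 m.
ΔN = −sin φ cos λ·ΔX − sin φ sin λ·ΔY + cos φ·ΔZ = −(-0.110633)(-0.675230)(110.8) − (-0.110633)(-0.737607)(235.4) + (0.993861)(247.8) = 218.79 m.
Horizontal magnitude = √(ΔE² + ΔN²) = √((-77.22)² + 218.79²) = 232.02 m.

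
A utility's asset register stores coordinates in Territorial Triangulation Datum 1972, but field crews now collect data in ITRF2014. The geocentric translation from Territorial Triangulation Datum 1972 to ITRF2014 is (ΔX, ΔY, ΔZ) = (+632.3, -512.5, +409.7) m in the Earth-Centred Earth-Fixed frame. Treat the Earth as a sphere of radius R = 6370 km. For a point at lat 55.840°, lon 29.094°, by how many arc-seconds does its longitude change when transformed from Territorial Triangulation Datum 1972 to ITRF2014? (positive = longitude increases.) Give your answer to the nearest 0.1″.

sin φ = 0.827473, cos φ = 0.561506, sin λ = 0.486244, cos λ = 0.873823.
East component: ΔE = −sin λ·ΔX + cos λ·ΔY = −(0.486244)(632.3) + (0.873823)(-512.5) = -755.29 m.
1° of latitude spans πR/180 = 111177 m; at latitude φ, 1° of longitude spans that × cos φ = 62426.8 m, so Δλ = -755.29 / 62426.8 × 3600 = -43.556″.

Δλ = -43.6″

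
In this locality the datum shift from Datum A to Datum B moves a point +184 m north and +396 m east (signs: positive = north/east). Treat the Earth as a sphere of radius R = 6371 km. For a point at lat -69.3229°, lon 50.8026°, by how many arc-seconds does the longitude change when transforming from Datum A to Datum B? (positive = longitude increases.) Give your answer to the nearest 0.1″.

Δλ = 36.3″

At latitude -69.3229°, cos φ = 0.353101.
One radian of longitude at latitude φ spans R cos φ, so Δλ = ΔE / (R cos φ) = 396.0 / (6371000 × 0.353101) = 1.7603e-04 rad = 36.309″.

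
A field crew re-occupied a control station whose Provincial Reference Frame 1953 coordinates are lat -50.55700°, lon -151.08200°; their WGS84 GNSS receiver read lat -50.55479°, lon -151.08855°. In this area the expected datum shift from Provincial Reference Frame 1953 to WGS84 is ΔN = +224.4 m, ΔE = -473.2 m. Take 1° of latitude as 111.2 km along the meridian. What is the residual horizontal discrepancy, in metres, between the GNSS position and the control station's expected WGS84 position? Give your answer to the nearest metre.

Observed coordinate differences: Δφ = +0.00221°, Δλ = -0.00655°.
Converting to metres (1° lat = 111200 m, cos φ = 0.635310): observed ΔN = 245.8 m, observed ΔE = -462.7 m.
Subtracting the expected shift leaves a residual of 245.8 − (224.4) = 21.4 m north and -462.7 − (-473.2) = 10.5 m east.
Residual distance = √(21.4² + 10.5²) = 23.8 m.

24 m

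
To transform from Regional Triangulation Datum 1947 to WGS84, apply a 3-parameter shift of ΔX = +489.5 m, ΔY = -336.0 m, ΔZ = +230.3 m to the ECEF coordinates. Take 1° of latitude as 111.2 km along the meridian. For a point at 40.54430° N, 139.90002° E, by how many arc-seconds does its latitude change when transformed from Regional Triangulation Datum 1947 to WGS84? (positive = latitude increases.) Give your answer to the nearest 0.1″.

Δφ = 18.1″

sin φ = 0.650036, cos φ = 0.759904, sin λ = 0.644123, cos λ = -0.764922.
North component: ΔN = −sin φ cos λ·ΔX − sin φ sin λ·ΔY + cos φ·ΔZ = −(0.650036)(-0.764922)(489.5) − (0.650036)(0.644123)(-336.0) + (0.759904)(230.3) = 559.08 m.
1° of latitude spans 111200 m, so Δφ = 559.08 / 111200 × 3600 = 18.100″.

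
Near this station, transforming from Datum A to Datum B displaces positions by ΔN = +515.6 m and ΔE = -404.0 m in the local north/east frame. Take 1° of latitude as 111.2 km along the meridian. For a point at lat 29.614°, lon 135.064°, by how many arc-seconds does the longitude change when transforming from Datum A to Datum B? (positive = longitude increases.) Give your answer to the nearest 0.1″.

At latitude 29.614°, cos φ = 0.869374.
1° of longitude at this latitude = 111.2 × cos φ = 96.67 km, so Δλ = -404.0 / 96674.4 = -0.0041790° = -15.044″.

Δλ = -15.0″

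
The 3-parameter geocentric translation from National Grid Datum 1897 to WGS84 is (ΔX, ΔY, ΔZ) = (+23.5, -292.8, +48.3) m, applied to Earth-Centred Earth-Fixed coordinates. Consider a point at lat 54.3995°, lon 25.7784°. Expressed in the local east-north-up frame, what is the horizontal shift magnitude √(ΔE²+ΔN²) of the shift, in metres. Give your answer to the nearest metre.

The local east axis at (φ, λ) is (−sin λ, cos λ, 0), so ΔE = −sin(25.7784°)·23.5 + cos(25.7784°)·(-292.8) = -273.88 m.
The local north axis is (−sin φ cos λ, −sin φ sin λ, cos φ), giving ΔN = -17.206 + 103.537 + 28.117 = 114.45 m.
Horizontal magnitude = √(ΔE² + ΔN²) = √((-273.88)² + 114.45²) = 296.83 m.

297 m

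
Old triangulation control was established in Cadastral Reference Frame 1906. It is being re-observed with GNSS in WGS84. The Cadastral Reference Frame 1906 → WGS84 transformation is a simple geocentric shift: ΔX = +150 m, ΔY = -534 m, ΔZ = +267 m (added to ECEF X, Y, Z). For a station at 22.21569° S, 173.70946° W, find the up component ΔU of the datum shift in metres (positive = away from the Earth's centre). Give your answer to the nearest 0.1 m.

ΔU = -184.8 m

At φ = -22.21569°, λ = -173.70946°: sin φ = -0.378094, cos φ = 0.925767, sin λ = -0.109570, cos λ = -0.993979.
ΔU = cos φ cos λ·ΔX + cos φ sin λ·ΔY + sin φ·ΔZ = (0.925767)(-0.993979)(150) + (0.925767)(-0.109570)(-534) + (-0.378094)(267) = -184.81 m.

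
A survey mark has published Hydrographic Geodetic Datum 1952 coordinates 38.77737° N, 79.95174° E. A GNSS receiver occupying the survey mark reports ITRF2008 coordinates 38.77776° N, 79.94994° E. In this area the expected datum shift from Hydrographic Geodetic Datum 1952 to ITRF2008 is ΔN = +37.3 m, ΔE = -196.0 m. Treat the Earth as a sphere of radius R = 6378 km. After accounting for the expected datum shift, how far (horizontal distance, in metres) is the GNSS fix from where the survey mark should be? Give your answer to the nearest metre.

Observed coordinate differences: Δφ = +0.00039°, Δλ = -0.00180°.
Converting to metres (1° lat = 111317 m, cos φ = 0.779585): observed ΔN = 43.4 m, observed ΔE = -156.2 m.
Subtracting the expected shift leaves a residual of 43.4 − (37.3) = 6.1 m north and -156.2 − (-196.0) = 39.8 m east.
Residual distance = √(6.1² + 39.8²) = 40.3 m.

40 m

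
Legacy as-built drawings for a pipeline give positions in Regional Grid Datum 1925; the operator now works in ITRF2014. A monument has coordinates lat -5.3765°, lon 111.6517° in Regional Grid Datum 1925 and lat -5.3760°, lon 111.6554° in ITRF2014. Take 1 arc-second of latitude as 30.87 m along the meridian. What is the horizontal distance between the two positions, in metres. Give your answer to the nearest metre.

Δφ = -5.3760° − -5.3765° = +0.0005°; Δλ = 111.6554° − 111.6517° = +0.0037°.
1° of latitude = 3600 × 30.87 = 111132 m.
ΔN = Δφ × 111132 = 55.6 m; ΔE = Δλ × 111132 × cos(-5.3765°) = +0.0037 × 111132 × 0.995600 = 409.4 m.
Distance = √(ΔE² + ΔN²) = √(409.4² + 55.6²) = 413.1 m.

413 m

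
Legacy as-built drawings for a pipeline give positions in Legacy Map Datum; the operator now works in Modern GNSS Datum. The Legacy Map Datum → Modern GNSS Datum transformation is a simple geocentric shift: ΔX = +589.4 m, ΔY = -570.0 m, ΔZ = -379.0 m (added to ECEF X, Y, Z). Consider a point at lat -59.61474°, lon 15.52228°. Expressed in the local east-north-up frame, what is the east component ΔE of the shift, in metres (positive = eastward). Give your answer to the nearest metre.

ΔE = -707 m

The local east axis at (φ, λ) is (−sin λ, cos λ, 0), so ΔE = −sin(15.52228°)·589.4 + cos(15.52228°)·(-570.0) = -706.94 m.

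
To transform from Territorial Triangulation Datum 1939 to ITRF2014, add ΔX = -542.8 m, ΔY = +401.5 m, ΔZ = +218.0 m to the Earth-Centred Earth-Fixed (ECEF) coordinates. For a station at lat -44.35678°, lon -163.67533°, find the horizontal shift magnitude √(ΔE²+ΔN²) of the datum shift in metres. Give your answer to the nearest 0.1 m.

At φ = -44.35678°, λ = -163.67533°: sin φ = -0.699124, cos φ = 0.715000, sin λ = -0.281080, cos λ = -0.959684.
ΔE = −sin λ·ΔX + cos λ·ΔY = −(-0.281080)·(-542.8) + (-0.959684)·(401.5) = -537.88 m.
ΔN = −sin φ cos λ·ΔX − sin φ sin λ·ΔY + cos φ·ΔZ = −(-0.699124)(-0.959684)(-542.8) − (-0.699124)(-0.281080)(401.5) + (0.715000)(218.0) = 441.16 m.
Horizontal magnitude = √(ΔE² + ΔN²) = √((-537.88)² + 441.16²) = 695.66 m.

695.7 m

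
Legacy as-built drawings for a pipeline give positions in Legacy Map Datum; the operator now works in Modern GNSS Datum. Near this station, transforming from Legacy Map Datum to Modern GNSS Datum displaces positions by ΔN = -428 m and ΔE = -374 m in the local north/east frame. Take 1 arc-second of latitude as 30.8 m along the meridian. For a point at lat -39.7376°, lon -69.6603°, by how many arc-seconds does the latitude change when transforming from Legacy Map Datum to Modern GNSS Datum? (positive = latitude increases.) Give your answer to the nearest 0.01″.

Δφ = -13.90″

1″ of latitude = 30.80 m, so Δφ = -428.0 / 30.80 = -13.896″.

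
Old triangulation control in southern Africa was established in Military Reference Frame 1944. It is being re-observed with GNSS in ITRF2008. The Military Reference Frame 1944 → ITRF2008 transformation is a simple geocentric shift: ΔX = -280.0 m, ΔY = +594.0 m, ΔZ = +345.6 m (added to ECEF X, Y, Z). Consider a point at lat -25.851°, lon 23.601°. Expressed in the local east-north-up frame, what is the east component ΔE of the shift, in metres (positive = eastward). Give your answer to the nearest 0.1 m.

The local east axis at (φ, λ) is (−sin λ, cos λ, 0), so ΔE = −sin(23.601°)·(-280.0) + cos(23.601°)·594.0 = 656.42 m.

ΔE = 656.4 m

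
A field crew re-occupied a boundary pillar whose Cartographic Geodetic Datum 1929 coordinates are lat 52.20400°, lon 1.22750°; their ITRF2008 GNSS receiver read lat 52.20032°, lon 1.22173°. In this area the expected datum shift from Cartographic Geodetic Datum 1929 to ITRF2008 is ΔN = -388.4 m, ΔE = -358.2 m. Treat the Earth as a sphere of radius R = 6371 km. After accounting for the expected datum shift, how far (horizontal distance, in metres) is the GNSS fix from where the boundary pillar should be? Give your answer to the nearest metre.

41 m

Observed coordinate differences: Δφ = -0.00368°, Δλ = -0.00577°.
Converting to metres (1° lat = 111195 m, cos φ = 0.612852): observed ΔN = -409.2 m, observed ΔE = -393.2 m.
Subtracting the expected shift leaves a residual of -409.2 − (-388.4) = -20.8 m north and -393.2 − (-358.2) = -35.0 m east.
Residual distance = √((-20.8)² + (-35.0)²) = 40.7 m.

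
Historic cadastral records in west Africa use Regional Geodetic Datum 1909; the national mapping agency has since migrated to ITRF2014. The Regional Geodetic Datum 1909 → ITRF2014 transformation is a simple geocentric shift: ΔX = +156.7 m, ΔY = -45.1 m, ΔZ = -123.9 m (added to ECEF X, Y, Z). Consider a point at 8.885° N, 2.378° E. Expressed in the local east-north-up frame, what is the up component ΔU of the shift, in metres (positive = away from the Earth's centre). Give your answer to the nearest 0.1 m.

The local up (radial) axis is (cos φ cos λ, cos φ sin λ, sin φ), giving ΔU = 154.686 − 1.849 − 19.137 = 133.70 m.

ΔU = 133.7 m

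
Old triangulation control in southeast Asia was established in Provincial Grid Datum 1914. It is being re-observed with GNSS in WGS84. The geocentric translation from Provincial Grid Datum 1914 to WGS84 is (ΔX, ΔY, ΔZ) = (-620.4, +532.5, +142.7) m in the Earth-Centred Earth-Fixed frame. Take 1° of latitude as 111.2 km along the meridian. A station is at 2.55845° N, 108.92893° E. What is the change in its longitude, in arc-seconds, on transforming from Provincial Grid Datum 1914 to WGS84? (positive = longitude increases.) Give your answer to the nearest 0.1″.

sin φ = 0.044639, cos φ = 0.999003, sin λ = 0.945922, cos λ = -0.324395.
East component: ΔE = −sin λ·ΔX + cos λ·ΔY = −(0.945922)(-620.4) + (-0.324395)(532.5) = 414.11 m.
1° of latitude spans 111200 m; at latitude φ, 1° of longitude spans that × cos φ = 111089.2 m, so Δλ = 414.11 / 111089.2 × 3600 = 13.420″.

Δλ = 13.4″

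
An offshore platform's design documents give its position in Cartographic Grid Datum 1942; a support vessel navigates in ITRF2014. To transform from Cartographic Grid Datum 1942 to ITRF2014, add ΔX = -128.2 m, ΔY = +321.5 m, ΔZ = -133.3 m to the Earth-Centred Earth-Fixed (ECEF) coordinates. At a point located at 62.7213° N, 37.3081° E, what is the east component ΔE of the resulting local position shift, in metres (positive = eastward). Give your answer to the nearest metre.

ΔE = 333 m

At φ = 62.7213°, λ = 37.3081°: sin φ = 0.888788, cos φ = 0.458319, sin λ = 0.606101, cos λ = 0.795388.
ΔE = −sin λ·ΔX + cos λ·ΔY = −(0.606101)·(-128.2) + (0.795388)·(321.5) = 333.42 m.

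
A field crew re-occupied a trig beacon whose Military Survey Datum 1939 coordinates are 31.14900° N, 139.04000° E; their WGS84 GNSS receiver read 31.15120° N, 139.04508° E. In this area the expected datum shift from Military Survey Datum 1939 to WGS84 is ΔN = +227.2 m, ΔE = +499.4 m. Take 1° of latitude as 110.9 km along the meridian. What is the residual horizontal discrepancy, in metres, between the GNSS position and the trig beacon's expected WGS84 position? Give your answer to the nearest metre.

24 m

Observed coordinate differences: Δφ = +0.00220°, Δλ = +0.00508°.
Converting to metres (1° lat = 110900 m, cos φ = 0.855825): observed ΔN = 244.0 m, observed ΔE = 482.1 m.
Subtracting the expected shift leaves a residual of 244.0 − (227.2) = 16.8 m north and 482.1 − (499.4) = -17.3 m east.
Residual distance = √(16.8² + (-17.3)²) = 24.1 m.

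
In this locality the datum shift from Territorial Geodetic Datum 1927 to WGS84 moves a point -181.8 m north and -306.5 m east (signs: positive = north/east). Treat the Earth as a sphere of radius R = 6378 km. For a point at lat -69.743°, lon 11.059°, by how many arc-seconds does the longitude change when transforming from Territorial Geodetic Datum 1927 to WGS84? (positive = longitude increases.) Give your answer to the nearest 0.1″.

At latitude -69.743°, cos φ = 0.346232.
One radian of longitude at latitude φ spans R cos φ, so Δλ = ΔE / (R cos φ) = -306.5 / (6378000 × 0.346232) = -1.3880e-04 rad = -28.629″.

Δλ = -28.6″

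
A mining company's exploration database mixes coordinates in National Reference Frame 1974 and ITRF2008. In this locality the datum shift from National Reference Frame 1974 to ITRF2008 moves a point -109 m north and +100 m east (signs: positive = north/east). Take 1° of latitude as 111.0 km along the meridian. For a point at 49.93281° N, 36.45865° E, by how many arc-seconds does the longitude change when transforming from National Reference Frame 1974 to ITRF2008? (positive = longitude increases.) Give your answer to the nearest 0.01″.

At latitude 49.93281°, cos φ = 0.643685.
1° of longitude at this latitude = 111.0 × cos φ = 71.45 km, so Δλ = 100.0 / 71449.1 = 0.0013996° = 5.039″.

Δλ = 5.04″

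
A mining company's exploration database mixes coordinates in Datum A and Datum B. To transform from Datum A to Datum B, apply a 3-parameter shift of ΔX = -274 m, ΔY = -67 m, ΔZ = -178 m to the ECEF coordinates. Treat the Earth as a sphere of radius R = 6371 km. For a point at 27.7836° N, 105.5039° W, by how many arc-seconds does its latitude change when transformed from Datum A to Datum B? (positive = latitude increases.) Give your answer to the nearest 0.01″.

sin φ = 0.466133, cos φ = 0.884714, sin λ = -0.963612, cos λ = -0.267304.
North component: ΔN = −sin φ cos λ·ΔX − sin φ sin λ·ΔY + cos φ·ΔZ = −(0.466133)(-0.267304)(-274) − (0.466133)(-0.963612)(-67) + (0.884714)(-178) = -221.71 m.
1° of latitude spans πR/180 = 111195 m, so Δφ = -221.71 / 111195 × 3600 = -7.178″.

Δφ = -7.18″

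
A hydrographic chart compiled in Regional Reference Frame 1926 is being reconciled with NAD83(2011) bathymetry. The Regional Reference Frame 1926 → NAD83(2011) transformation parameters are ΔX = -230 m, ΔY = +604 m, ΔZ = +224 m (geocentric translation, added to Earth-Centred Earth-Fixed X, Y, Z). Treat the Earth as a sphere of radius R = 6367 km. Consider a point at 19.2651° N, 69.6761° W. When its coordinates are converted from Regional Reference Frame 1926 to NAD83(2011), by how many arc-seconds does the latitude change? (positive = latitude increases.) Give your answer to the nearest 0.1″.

sin φ = 0.329939, cos φ = 0.944002, sin λ = -0.937744, cos λ = 0.347327.
North component: ΔN = −sin φ cos λ·ΔX − sin φ sin λ·ΔY + cos φ·ΔZ = −(0.329939)(0.347327)(-230) − (0.329939)(-0.937744)(604) + (0.944002)(224) = 424.69 m.
1° of latitude spans πR/180 = 111125 m, so Δφ = 424.69 / 111125 × 3600 = 13.758″.

Δφ = 13.8″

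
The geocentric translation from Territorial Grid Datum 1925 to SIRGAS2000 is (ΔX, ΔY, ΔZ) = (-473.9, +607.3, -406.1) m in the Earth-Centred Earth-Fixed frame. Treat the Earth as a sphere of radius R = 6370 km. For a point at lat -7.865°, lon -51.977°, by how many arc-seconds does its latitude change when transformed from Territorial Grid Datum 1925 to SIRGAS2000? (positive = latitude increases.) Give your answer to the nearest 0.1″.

Δφ = -16.4″

sin φ = -0.136839, cos φ = 0.990593, sin λ = -0.787764, cos λ = 0.615978.
North component: ΔN = −sin φ cos λ·ΔX − sin φ sin λ·ΔY + cos φ·ΔZ = −(-0.136839)(0.615978)(-473.9) − (-0.136839)(-0.787764)(607.3) + (0.990593)(-406.1) = -507.69 m.
1° of latitude spans πR/180 = 111177 m, so Δφ = -507.69 / 111177 × 3600 = -16.439″.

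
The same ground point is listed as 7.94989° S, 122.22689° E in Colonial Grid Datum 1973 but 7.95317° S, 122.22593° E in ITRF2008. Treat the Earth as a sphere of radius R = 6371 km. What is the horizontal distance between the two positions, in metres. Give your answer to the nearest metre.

380 m

Δφ = -7.95317° − -7.94989° = -0.00328°; Δλ = 122.22593° − 122.22689° = -0.00096°.
1° along a meridian = πR/180 = 111195 m.
ΔN = Δφ × 111195 = -364.7 m; ΔE = Δλ × 111195 × cos(-7.94989°) = -0.00096 × 111195 × 0.990389 = -105.7 m.
Distance = √(ΔE² + ΔN²) = √((-105.7)² + (-364.7)²) = 379.7 m.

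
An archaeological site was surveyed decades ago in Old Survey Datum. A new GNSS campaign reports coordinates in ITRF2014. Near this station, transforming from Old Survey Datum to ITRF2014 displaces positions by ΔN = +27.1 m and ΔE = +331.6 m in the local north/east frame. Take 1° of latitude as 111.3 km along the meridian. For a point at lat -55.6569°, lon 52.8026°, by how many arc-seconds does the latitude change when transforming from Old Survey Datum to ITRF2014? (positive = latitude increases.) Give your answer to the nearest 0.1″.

Δφ = 0.9″

1° of latitude = 111.3 km, so Δφ = 27.1 / 111300 = 0.0002435° = 0.877″.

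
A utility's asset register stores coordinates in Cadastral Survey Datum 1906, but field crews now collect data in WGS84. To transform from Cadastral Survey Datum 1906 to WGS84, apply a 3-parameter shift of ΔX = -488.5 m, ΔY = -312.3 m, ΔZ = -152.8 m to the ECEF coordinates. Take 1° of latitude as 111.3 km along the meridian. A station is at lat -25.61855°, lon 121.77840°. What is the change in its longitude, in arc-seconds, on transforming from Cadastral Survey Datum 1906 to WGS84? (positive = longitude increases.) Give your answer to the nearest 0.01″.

Δλ = 20.80″

sin φ = -0.432378, cos φ = 0.901693, sin λ = 0.850091, cos λ = -0.526635.
East component: ΔE = −sin λ·ΔX + cos λ·ΔY = −(0.850091)(-488.5) + (-0.526635)(-312.3) = 579.74 m.
1° of latitude spans 111300 m; at latitude φ, 1° of longitude spans that × cos φ = 100358.4 m, so Δλ = 579.74 / 100358.4 × 3600 = 20.796″.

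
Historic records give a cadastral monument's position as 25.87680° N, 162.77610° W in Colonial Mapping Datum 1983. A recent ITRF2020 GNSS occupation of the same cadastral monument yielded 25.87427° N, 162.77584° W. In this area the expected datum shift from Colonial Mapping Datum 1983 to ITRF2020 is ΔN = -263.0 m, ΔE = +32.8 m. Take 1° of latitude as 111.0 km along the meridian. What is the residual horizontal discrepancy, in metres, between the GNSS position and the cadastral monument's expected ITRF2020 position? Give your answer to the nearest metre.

19 m

Observed coordinate differences: Δφ = -0.00253°, Δλ = +0.00026°.
Converting to metres (1° lat = 111000 m, cos φ = 0.899735): observed ΔN = -280.8 m, observed ΔE = 26.0 m.
Subtracting the expected shift leaves a residual of -280.8 − (-263.0) = -17.8 m north and 26.0 − (32.8) = -6.8 m east.
Residual distance = √((-17.8)² + (-6.8)²) = 19.1 m.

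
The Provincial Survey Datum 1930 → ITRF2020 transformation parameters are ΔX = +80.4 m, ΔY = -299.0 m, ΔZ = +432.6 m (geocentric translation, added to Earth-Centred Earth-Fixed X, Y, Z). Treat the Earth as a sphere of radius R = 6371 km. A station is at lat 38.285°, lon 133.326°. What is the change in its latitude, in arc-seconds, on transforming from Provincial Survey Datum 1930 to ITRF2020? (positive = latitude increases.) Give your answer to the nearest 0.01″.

sin φ = 0.619574, cos φ = 0.784939, sin λ = 0.727461, cos λ = -0.686149.
North component: ΔN = −sin φ cos λ·ΔX − sin φ sin λ·ΔY + cos φ·ΔZ = −(0.619574)(-0.686149)(80.4) − (0.619574)(0.727461)(-299.0) + (0.784939)(432.6) = 508.51 m.
1° of latitude spans πR/180 = 111195 m, so Δφ = 508.51 / 111195 × 3600 = 16.463″.

Δφ = 16.46″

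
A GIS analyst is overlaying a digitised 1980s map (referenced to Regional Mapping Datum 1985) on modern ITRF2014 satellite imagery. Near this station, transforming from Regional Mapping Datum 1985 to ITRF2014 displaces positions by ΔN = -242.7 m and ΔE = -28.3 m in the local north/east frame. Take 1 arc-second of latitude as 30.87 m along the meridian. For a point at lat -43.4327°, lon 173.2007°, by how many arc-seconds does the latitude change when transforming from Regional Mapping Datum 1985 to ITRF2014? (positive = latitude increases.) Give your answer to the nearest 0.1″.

1″ of latitude = 30.87 m, so Δφ = -242.7 / 30.87 = -7.862″.

Δφ = -7.9″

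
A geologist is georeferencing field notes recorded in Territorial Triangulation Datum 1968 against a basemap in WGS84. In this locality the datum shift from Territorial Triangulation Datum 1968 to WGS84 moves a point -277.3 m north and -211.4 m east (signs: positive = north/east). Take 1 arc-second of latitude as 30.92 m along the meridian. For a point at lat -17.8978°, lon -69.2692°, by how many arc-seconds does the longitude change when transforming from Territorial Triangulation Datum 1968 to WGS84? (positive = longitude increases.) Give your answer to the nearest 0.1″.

At latitude -17.8978°, cos φ = 0.951606.
1″ of longitude at this latitude = 30.92 × cos φ = 29.4237 m, so Δλ = -211.4 / 29.4237 = -7.185″.

Δλ = -7.2″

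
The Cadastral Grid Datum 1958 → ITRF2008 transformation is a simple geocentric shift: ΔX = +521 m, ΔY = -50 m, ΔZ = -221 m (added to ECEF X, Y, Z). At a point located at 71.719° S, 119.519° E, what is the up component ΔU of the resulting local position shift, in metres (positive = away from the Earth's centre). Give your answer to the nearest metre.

ΔU = 116 m

At φ = -71.719°, λ = 119.519°: sin φ = -0.949530, cos φ = 0.313678, sin λ = 0.870192, cos λ = -0.492712.
ΔU = cos φ cos λ·ΔX + cos φ sin λ·ΔY + sin φ·ΔZ = (0.313678)(-0.492712)(521) + (0.313678)(0.870192)(-50) + (-0.949530)(-221) = 115.68 m.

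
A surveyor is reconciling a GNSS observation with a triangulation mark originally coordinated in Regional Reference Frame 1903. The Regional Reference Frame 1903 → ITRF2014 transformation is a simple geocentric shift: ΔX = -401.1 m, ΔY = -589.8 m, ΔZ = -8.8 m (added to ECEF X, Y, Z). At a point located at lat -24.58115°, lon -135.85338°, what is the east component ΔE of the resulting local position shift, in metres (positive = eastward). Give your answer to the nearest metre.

ΔE = 144 m

At φ = -24.58115°, λ = -135.85338°: sin φ = -0.415982, cos φ = 0.909373, sin λ = -0.696497, cos λ = -0.717560.
ΔE = −sin λ·ΔX + cos λ·ΔY = −(-0.696497)·(-401.1) + (-0.717560)·(-589.8) = 143.85 m.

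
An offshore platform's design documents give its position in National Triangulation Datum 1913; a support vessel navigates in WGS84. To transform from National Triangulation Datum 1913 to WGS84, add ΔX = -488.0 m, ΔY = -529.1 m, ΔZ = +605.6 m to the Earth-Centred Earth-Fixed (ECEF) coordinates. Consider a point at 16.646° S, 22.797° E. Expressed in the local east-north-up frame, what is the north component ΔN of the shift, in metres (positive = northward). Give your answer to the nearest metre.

The local north axis is (−sin φ cos λ, −sin φ sin λ, cos φ), giving ΔN = -128.871 − 58.726 + 580.221 = 392.62 m.

ΔN = 393 m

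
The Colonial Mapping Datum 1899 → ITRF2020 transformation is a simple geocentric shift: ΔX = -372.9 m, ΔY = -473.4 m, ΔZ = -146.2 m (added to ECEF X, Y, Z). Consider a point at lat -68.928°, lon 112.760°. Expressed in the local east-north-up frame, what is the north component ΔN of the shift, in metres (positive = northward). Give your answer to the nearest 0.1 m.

The local north axis is (−sin φ cos λ, −sin φ sin λ, cos φ), giving ΔN = 134.617 − 407.346 − 52.565 = -325.29 m.

ΔN = -325.3 m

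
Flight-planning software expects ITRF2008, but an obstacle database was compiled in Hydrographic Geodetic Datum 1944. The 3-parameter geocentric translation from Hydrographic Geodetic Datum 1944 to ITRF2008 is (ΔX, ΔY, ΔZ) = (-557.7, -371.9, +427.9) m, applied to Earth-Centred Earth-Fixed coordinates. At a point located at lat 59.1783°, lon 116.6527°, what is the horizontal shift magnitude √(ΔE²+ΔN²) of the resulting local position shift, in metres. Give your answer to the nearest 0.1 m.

At φ = 59.1783°, λ = 116.6527°: sin φ = 0.858766, cos φ = 0.512368, sin λ = 0.893742, cos λ = -0.448581.
ΔE = −sin λ·ΔX + cos λ·ΔY = −(0.893742)·(-557.7) + (-0.448581)·(-371.9) = 665.27 m.
ΔN = −sin φ cos λ·ΔX − sin φ sin λ·ΔY + cos φ·ΔZ = −(0.858766)(-0.448581)(-557.7) − (0.858766)(0.893742)(-371.9) + (0.512368)(427.9) = 289.84 m.
Horizontal magnitude = √(ΔE² + ΔN²) = √(665.27² + 289.84²) = 725.66 m.

725.7 m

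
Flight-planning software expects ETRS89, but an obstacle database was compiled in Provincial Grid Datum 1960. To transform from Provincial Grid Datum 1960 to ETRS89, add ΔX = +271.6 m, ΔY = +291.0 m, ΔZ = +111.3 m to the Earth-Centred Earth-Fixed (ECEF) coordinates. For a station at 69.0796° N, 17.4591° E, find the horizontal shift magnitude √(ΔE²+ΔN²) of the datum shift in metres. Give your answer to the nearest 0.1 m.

The local east axis at (φ, λ) is (−sin λ, cos λ, 0), so ΔE = −sin(17.4591°)·271.6 + cos(17.4591°)·291.0 = 196.11 m.
The local north axis is (−sin φ cos λ, −sin φ sin λ, cos φ), giving ΔN = -242.008 − 81.552 + 39.742 = -283.82 m.
Horizontal magnitude = √(ΔE² + ΔN²) = √(196.11² + (-283.82)²) = 344.98 m.

345.0 m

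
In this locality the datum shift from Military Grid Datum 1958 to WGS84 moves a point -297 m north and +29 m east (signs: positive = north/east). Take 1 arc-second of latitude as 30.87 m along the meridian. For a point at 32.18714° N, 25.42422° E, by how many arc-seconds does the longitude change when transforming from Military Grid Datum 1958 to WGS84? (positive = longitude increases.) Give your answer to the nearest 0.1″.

At latitude 32.18714°, cos φ = 0.846313.
1″ of longitude at this latitude = 30.87 × cos φ = 26.1257 m, so Δλ = 29.0 / 26.1257 = 1.110″.

Δλ = 1.1″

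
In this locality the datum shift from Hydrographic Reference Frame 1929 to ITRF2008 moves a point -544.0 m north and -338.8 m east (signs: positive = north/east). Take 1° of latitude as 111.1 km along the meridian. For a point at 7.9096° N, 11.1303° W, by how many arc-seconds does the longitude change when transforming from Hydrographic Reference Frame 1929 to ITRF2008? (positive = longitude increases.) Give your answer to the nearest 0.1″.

At latitude 7.9096°, cos φ = 0.990486.
1° of longitude at this latitude = 111.1 × cos φ = 110.04 km, so Δλ = -338.8 / 110043.0 = -0.0030788° = -11.084″.

Δλ = -11.1″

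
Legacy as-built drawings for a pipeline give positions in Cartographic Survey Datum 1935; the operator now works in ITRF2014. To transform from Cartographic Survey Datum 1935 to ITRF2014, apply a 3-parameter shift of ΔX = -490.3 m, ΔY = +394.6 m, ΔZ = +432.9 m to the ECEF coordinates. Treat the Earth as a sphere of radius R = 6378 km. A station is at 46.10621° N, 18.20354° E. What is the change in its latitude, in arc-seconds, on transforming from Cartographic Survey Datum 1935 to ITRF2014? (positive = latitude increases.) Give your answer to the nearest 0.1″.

sin φ = 0.720626, cos φ = 0.693324, sin λ = 0.312394, cos λ = 0.949953.
North component: ΔN = −sin φ cos λ·ΔX − sin φ sin λ·ΔY + cos φ·ΔZ = −(0.720626)(0.949953)(-490.3) − (0.720626)(0.312394)(394.6) + (0.693324)(432.9) = 546.95 m.
1° of latitude spans πR/180 = 111317 m, so Δφ = 546.95 / 111317 × 3600 = 17.688″.

Δφ = 17.7″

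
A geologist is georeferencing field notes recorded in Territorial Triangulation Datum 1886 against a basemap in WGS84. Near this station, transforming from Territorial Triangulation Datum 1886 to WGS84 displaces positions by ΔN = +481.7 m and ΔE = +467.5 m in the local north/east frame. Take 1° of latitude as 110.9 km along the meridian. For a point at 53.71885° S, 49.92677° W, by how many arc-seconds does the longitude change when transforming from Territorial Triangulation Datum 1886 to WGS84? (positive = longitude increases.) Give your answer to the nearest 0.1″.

Δλ = 25.6″

At latitude -53.71885°, cos φ = 0.591748.
1° of longitude at this latitude = 110.9 × cos φ = 65.62 km, so Δλ = 467.5 / 65624.9 = 0.0071238° = 25.646″.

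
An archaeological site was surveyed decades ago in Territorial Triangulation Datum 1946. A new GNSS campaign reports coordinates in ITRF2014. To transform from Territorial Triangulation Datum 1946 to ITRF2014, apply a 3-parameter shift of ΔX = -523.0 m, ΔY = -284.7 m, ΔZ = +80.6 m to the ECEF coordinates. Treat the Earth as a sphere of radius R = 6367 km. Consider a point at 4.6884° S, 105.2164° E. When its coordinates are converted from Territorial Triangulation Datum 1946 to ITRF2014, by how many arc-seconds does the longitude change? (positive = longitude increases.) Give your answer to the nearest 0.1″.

Δλ = 18.8″

sin φ = -0.081737, cos φ = 0.996654, sin λ = 0.964941, cos λ = -0.262465.
East component: ΔE = −sin λ·ΔX + cos λ·ΔY = −(0.964941)(-523.0) + (-0.262465)(-284.7) = 579.39 m.
1° of latitude spans πR/180 = 111125 m; at latitude φ, 1° of longitude spans that × cos φ = 110753.3 m, so Δλ = 579.39 / 110753.3 × 3600 = 18.833″.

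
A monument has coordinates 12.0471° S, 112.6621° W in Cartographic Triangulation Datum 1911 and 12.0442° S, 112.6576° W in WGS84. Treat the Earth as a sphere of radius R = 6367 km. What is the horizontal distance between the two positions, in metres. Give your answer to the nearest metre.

586 m

Δφ = -12.0442° − -12.0471° = +0.0029°; Δλ = -112.6576° − -112.6621° = +0.0045°.
1° along a meridian = πR/180 = 111125 m.
ΔN = Δφ × 111125 = 322.3 m; ΔE = Δλ × 111125 × cos(-12.0471°) = +0.0045 × 111125 × 0.977976 = 489.0 m.
Distance = √(ΔE² + ΔN²) = √(489.0² + 322.3²) = 585.7 m.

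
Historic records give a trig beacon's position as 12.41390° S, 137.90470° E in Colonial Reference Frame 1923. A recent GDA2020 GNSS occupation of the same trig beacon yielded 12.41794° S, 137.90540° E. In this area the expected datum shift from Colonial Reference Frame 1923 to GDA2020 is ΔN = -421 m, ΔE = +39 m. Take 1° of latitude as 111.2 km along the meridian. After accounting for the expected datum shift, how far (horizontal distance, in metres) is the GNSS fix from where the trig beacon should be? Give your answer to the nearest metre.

Observed coordinate differences: Δφ = -0.00404°, Δλ = +0.00070°.
Converting to metres (1° lat = 111200 m, cos φ = 0.976620): observed ΔN = -449.2 m, observed ΔE = 76.0 m.
Subtracting the expected shift leaves a residual of -449.2 − (-421) = -28.2 m north and 76.0 − (39) = 37.0 m east.
Residual distance = √((-28.2)² + 37.0²) = 46.6 m.

47 m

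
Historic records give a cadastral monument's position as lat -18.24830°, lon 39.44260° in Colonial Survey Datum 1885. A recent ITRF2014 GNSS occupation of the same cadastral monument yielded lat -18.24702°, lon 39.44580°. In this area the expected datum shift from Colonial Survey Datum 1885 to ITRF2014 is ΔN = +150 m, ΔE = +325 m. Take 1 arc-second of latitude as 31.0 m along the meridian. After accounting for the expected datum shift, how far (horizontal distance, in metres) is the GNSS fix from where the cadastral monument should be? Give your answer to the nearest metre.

Observed coordinate differences: Δφ = +0.00128°, Δλ = +0.00320°.
Converting to metres (1° lat = 111600 m, cos φ = 0.949708): observed ΔN = 142.8 m, observed ΔE = 339.2 m.
Subtracting the expected shift leaves a residual of 142.8 − (150) = -7.2 m north and 339.2 − (325) = 14.2 m east.
Residual distance = √((-7.2)² + 14.2²) = 15.9 m.

16 m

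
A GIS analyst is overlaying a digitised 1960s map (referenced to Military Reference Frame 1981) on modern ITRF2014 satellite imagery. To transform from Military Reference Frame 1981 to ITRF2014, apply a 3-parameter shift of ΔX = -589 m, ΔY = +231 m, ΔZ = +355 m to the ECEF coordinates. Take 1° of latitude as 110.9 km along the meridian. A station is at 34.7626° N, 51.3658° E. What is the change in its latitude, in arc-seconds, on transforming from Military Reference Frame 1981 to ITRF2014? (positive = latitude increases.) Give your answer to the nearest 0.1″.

sin φ = 0.570177, cos φ = 0.821522, sin λ = 0.781148, cos λ = 0.624346.
North component: ΔN = −sin φ cos λ·ΔX − sin φ sin λ·ΔY + cos φ·ΔZ = −(0.570177)(0.624346)(-589) − (0.570177)(0.781148)(231) + (0.821522)(355) = 398.43 m.
1° of latitude spans 110900 m, so Δφ = 398.43 / 110900 × 3600 = 12.934″.

Δφ = 12.9″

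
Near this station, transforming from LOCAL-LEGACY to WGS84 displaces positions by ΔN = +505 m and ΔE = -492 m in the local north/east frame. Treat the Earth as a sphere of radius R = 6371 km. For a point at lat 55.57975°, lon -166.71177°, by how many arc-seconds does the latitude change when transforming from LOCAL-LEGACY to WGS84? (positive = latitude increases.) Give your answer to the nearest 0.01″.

On a sphere of radius R, 1 rad of latitude = R, so Δφ = ΔN / R = 505.0 / 6371000 = 7.9265e-05 rad = 16.350″.

Δφ = 16.35″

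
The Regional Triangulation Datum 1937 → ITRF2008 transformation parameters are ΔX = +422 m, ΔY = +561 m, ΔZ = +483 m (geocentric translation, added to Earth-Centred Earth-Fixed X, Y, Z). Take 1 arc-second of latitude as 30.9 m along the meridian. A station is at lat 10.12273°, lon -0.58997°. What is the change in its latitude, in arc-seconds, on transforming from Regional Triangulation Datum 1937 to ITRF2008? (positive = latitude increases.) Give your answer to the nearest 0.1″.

Δφ = 13.0″

sin φ = 0.175757, cos φ = 0.984434, sin λ = -0.010297, cos λ = 0.999947.
North component: ΔN = −sin φ cos λ·ΔX − sin φ sin λ·ΔY + cos φ·ΔZ = −(0.175757)(0.999947)(422) − (0.175757)(-0.010297)(561) + (0.984434)(483) = 402.33 m.
1° of latitude spans 3600 × 30.90 = 111240 m, so Δφ = 402.33 / 111240 × 3600 = 13.020″.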